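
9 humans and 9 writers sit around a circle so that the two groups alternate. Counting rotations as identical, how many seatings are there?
Fix one of the humans: (9-1)! ways for the remaining humans, × 9! ways for the writers = 40320 × 362880 = 14631321600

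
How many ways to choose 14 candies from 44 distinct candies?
C(44,14) = 44!/(14!×30!) = 114955808528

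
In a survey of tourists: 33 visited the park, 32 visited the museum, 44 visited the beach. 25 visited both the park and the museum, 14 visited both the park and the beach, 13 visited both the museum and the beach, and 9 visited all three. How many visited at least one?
|A∪B∪C| = 33+32+44-25-14-13+9 = 66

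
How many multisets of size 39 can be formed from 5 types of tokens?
C(39+5-1, 5-1) = C(43, 4) = 123410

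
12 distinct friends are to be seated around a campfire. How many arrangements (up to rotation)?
Circular: fix one position, arrange the rest. (12-1)! = 39916800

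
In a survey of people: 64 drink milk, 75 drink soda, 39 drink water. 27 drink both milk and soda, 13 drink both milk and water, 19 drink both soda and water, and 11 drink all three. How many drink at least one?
|A∪B∪C| = 64+75+39-27-13-19+11 = 130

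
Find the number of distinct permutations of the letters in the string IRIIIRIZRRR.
11! / (5! × 5! × 1!) = 2772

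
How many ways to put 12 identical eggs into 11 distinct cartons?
C(12+11-1, 11-1) = C(22, 10) = 646646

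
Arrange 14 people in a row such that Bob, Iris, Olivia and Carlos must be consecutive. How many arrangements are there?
Treat the 4 as one block: (14-4+1)! × 4! = 39916800 × 24 = 958003200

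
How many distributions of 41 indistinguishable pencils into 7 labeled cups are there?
C(41+7-1, 7-1) = C(47, 6) = 10737573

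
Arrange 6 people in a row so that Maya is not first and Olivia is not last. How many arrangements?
By inclusion-exclusion: 6! - 2×(6-1)! + (6-2)! = 720 - 240 + 24 = 504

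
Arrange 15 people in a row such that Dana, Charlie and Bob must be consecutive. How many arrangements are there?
Treat the 3 as one block: (15-3+1)! × 3! = 6227020800 × 6 = 37362124800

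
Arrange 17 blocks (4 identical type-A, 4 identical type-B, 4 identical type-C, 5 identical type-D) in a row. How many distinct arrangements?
17! / (4! × 4! × 4! × 5!) = 214414200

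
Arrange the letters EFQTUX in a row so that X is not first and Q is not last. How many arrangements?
By inclusion-exclusion: 6! - 2×(6-1)! + (6-2)! = 720 - 240 + 24 = 504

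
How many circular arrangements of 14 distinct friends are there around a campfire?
Circular: fix one position, arrange the rest. (14-1)! = 6227020800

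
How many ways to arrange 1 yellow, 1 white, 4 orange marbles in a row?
6! / (1! × 1! × 4!) = 30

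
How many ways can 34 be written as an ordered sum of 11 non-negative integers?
C(34+11-1, 11-1) = C(44, 10) = 2481256778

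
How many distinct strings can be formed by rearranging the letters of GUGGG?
5! / (4! × 1!) = 5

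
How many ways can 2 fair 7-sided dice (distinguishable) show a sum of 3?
Coefficient of x^3 in (x + x² + ... + x^7)^2. By inclusion-exclusion on dice exceeding 7: Σ_j (-1)^j C(2,j)·C(3-1-7j, 1) = C(2,0)·C(2,1) = 1·2 = 2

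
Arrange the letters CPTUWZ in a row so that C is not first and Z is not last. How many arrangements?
By inclusion-exclusion: 6! - 2×(6-1)! + (6-2)! = 720 - 240 + 24 = 504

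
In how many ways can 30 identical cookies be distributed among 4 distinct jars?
C(30+4-1, 4-1) = C(33, 3) = 5456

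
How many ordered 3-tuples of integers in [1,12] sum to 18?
Coefficient of x^18 in (x + x² + ... + x^12)^3. By inclusion-exclusion on dice exceeding 12: Σ_j (-1)^j C(3,j)·C(18-1-12j, 2) = C(3,0)·C(17,2) - C(3,1)·C(5,2) = 1·136 - 3·10 = 106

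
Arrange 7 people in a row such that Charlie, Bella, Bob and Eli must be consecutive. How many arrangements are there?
Treat the 4 as one block: (7-4+1)! × 4! = 24 × 24 = 576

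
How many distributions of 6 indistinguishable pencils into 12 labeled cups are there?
C(6+12-1, 12-1) = C(17, 11) = 12376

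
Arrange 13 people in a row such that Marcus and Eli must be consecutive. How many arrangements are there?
Treat the 2 as one block: (13-2+1)! × 2! = 479001600 × 2 = 958003200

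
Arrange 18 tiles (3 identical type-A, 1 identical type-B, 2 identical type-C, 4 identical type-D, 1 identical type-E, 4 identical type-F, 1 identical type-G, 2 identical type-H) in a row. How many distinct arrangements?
18! / (3! × 1! × 2! × 4! × 1! × 4! × 1! × 2!) = 463134672000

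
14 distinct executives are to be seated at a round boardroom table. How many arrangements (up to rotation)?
Circular: fix one position, arrange the rest. (14-1)! = 6227020800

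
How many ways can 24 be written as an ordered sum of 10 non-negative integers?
C(24+10-1, 10-1) = C(33, 9) = 38567100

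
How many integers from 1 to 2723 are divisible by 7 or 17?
⌊2723/7⌋ + ⌊2723/17⌋ - ⌊2723/119⌋ = 389 + 160 - 22 = 527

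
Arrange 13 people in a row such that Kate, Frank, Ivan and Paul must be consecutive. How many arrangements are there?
Treat the 4 as one block: (13-4+1)! × 4! = 3628800 × 24 = 87091200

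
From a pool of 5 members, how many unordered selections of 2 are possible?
C(5,2) = 5!/(2!×3!) = 10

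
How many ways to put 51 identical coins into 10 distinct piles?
C(51+10-1, 10-1) = C(60, 9) = 14783142660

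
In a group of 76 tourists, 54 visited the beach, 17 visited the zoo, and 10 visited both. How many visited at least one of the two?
|A∪B| = |A| + |B| - |A∩B| = 54 + 17 - 10 = 61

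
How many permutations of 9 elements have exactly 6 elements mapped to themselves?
Choose the 6 fixed points C(9,6) = 84, derange the rest: !3 = Σ_{j=0}^{3} (-1)^j·3!/j! = 6 - 6 + 3 - 1 = 2. Product = 84 × 2 = 168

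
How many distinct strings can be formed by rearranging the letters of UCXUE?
5! / (2! × 1! × 1! × 1!) = 60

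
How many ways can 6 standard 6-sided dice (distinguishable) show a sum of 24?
Coefficient of x^24 in (x + x² + ... + x^6)^6. By inclusion-exclusion on dice exceeding 6: Σ_j (-1)^j C(6,j)·C(24-1-6j, 5) = C(6,0)·C(23,5) - C(6,1)·C(17,5) + C(6,2)·C(11,5) - C(6,3)·C(5,5) = 1·33649 - 6·6188 + 15·462 - 20·1 = 3431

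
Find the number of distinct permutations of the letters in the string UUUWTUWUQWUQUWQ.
15! / (3! × 7! × 4! × 1!) = 1801800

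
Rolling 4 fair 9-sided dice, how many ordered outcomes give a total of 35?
Coefficient of x^35 in (x + x² + ... + x^9)^4. By inclusion-exclusion on dice exceeding 9: Σ_j (-1)^j C(4,j)·C(35-1-9j, 3) = C(4,0)·C(34,3) - C(4,1)·C(25,3) + C(4,2)·C(16,3) - C(4,3)·C(7,3) = 1·5984 - 4·2300 + 6·560 - 4·35 = 4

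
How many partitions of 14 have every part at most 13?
Let r_j(i) = number of partitions of i into parts ≤ j, for i = 0..14. r_1(i) = 1 for all i; r_j(i) = r_{j-1}(i) + r_j(i-j). Rows j = 2..13: ≤2: 1 1 2 2 3 3 4 4 5 5 6 6 7 7 8; ≤3: 1 1 2 3 4 5 7 8 10 12 14 16 19 21 24; ≤4: 1 1 2 3 5 6 9 11 15 18 23 27 34 39 47; ≤5: 1 1 2 3 5 7 10 13 18 23 30 37 47 57 70; ≤6: 1 1 2 3 5 7 11 14 20 26 35 44 58 71 90; ≤7: 1 1 2 3 5 7 11 15 21 28 38 49 65 82 105; ≤8: 1 1 2 3 5 7 11 15 22 29 40 52 70 89 116; ≤9: 1 1 2 3 5 7 11 15 22 30 41 54 73 94 123; ≤10: 1 1 2 3 5 7 11 15 22 30 42 55 75 97 128; ≤11: 1 1 2 3 5 7 11 15 22 30 42 56 76 99 131; ≤12: 1 1 2 3 5 7 11 15 22 30 42 56 77 100 133; ≤13: 1 1 2 3 5 7 11 15 22 30 42 56 77 101 134. r_13(14) = 134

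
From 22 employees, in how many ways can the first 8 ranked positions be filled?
P(22,8) = 22!/(22-8)! = 12893126400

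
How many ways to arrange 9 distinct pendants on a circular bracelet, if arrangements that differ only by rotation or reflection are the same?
(9-1)!/2 = 40320/2 = 20160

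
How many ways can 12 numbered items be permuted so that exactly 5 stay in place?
Choose the 5 fixed points C(12,5) = 792, derange the rest: !7 = Σ_{j=0}^{7} (-1)^j·7!/j! = 5040 - 5040 + 2520 - 840 + 210 - 42 + 7 - 1 = 1854. Product = 792 × 1854 = 1468368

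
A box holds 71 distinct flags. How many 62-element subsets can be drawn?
C(71,62) = 71!/(62!×9!) = 74473879480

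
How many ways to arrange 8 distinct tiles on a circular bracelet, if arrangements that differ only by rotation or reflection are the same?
(8-1)!/2 = 5040/2 = 2520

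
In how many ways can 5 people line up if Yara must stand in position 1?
Fix one position: (5-1)! = 24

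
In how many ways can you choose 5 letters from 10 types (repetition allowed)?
C(5+10-1, 10-1) = C(14, 9) = 2002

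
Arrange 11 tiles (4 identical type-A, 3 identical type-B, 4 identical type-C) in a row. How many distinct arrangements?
11! / (4! × 3! × 4!) = 11550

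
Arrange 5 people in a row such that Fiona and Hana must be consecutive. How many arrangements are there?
Treat the 2 as one block: (5-2+1)! × 2! = 24 × 2 = 48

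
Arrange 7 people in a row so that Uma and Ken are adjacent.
Treat as block: (7-1)! × 2! = 720 × 2 = 1440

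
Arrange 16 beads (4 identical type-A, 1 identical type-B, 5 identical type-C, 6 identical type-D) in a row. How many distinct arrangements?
16! / (4! × 1! × 5! × 6!) = 10090080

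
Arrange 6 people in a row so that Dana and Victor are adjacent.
Treat as block: (6-1)! × 2! = 120 × 2 = 240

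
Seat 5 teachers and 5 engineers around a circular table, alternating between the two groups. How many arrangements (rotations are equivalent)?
Fix one of the teachers: (5-1)! ways for the remaining teachers, × 5! ways for the engineers = 24 × 120 = 2880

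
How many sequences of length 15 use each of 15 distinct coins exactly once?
15! = 1307674368000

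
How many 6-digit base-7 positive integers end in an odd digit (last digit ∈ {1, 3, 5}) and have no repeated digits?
Last∈{1,3,5}. Last=0: 0. Last nonzero: 3×5×P(5,4) = 1800. Total = 1800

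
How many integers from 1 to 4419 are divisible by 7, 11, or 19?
⌊4419/7⌋+⌊4419/11⌋+⌊4419/19⌋ - ⌊4419/77⌋-⌊4419/133⌋-⌊4419/209⌋ + ⌊4419/1463⌋ = 631+401+232 - 57-33-21 + 3 = 1156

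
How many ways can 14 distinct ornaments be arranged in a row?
14! = 87178291200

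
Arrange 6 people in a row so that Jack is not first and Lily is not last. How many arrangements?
By inclusion-exclusion: 6! - 2×(6-1)! + (6-2)! = 720 - 240 + 24 = 504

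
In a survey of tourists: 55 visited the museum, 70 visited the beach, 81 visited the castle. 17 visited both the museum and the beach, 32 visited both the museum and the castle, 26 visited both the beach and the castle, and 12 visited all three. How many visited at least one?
|A∪B∪C| = 55+70+81-17-32-26+12 = 143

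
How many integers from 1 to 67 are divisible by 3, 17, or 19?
⌊67/3⌋+⌊67/17⌋+⌊67/19⌋ - ⌊67/51⌋-⌊67/57⌋-⌊67/323⌋ + ⌊67/969⌋ = 22+3+3 - 1-1-0 + 0 = 26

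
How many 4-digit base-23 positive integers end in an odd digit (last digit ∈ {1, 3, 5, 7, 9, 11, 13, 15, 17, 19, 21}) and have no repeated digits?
Last∈{1,3,5,7,9,11,13,15,17,19,21}. Last=0: 0. Last nonzero: 11×21×P(21,2) = 97020. Total = 97020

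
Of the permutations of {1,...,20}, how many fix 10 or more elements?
Exactly j fixed points: C(20,j)·!(20-j); sum over j ≥ 10 (derangement numbers via !m = (m-1)·(!(m-1) + !(m-2)): !0..!10 = 1, 0, 1, 2, 9, 44, 265, 1854, 14833, 133496, 1334961). Σ_{j=10}^{20} C(20,j)·!(20-j) = C(20,10)·!10 + C(20,11)·!9 + C(20,12)·!8 + C(20,13)·!7 + C(20,14)·!6 + C(20,15)·!5 + C(20,16)·!4 + C(20,17)·!3 + C(20,18)·!2 + C(20,19)·!1 + C(20,20)·!0 = 184756·1334961 + 167960·133496 + 125970·14833 + 77520·1854 + 38760·265 + 15504·44 + 4845·9 + 1140·2 + 190·1 + 20·0 + 1·1 = 271087277418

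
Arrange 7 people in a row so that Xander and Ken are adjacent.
Treat as block: (7-1)! × 2! = 720 × 2 = 1440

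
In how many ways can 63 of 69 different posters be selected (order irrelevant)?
C(69,63) = 69!/(63!×6!) = 119877472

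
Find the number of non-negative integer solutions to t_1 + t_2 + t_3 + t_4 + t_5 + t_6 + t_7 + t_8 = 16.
C(16+8-1, 8-1) = C(23, 7) = 245157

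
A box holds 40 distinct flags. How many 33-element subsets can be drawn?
C(40,33) = 40!/(33!×7!) = 18643560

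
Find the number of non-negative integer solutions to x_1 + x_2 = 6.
C(6+2-1, 2-1) = C(7, 1) = 7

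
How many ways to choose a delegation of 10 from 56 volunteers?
C(56,10) = 56!/(10!×46!) = 35607051480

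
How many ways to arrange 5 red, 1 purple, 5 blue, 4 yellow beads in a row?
15! / (5! × 1! × 5! × 4!) = 3783780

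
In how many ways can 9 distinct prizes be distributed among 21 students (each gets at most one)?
P(21,9) = 21!/(21-9)! = 106661318400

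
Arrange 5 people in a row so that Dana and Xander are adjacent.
Treat as block: (5-1)! × 2! = 24 × 2 = 48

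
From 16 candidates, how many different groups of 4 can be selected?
C(16,4) = 16!/(4!×12!) = 1820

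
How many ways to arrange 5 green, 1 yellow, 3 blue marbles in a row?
9! / (5! × 1! × 3!) = 504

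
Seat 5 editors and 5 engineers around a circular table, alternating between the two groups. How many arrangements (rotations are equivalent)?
Fix one of the editors: (5-1)! ways for the remaining editors, × 5! ways for the engineers = 24 × 120 = 2880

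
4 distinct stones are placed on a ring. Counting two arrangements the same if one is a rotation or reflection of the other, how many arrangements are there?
(4-1)!/2 = 6/2 = 3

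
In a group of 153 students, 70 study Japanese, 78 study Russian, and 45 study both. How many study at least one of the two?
|A∪B| = |A| + |B| - |A∩B| = 70 + 78 - 45 = 103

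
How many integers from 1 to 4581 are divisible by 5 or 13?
⌊4581/5⌋ + ⌊4581/13⌋ - ⌊4581/65⌋ = 916 + 352 - 70 = 1198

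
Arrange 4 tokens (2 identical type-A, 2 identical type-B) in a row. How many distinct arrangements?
4! / (2! × 2!) = 6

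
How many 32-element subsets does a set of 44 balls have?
C(44,32) = 44!/(32!×12!) = 21090682613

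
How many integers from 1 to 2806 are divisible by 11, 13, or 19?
⌊2806/11⌋+⌊2806/13⌋+⌊2806/19⌋ - ⌊2806/143⌋-⌊2806/209⌋-⌊2806/247⌋ + ⌊2806/2717⌋ = 255+215+147 - 19-13-11 + 1 = 575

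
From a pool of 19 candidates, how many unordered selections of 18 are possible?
C(19,18) = 19!/(18!×1!) = 19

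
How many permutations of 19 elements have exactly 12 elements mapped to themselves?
Choose the 12 fixed points C(19,12) = 50388, derange the rest: !7 = Σ_{j=0}^{7} (-1)^j·7!/j! = 5040 - 5040 + 2520 - 840 + 210 - 42 + 7 - 1 = 1854. Product = 50388 × 1854 = 93419352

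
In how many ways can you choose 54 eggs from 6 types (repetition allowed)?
C(54+6-1, 6-1) = C(59, 5) = 5006386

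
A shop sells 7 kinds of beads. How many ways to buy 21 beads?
C(21+7-1, 7-1) = C(27, 6) = 296010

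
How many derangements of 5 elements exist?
!5 = Σ_{j=0}^{5} (-1)^j·5!/j! = 120 - 120 + 60 - 20 + 5 - 1 = 44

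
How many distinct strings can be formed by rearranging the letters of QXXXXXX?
7! / (6! × 1!) = 7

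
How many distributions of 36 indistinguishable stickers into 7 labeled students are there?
C(36+7-1, 7-1) = C(42, 6) = 5245786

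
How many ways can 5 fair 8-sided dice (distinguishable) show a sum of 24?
Coefficient of x^24 in (x + x² + ... + x^8)^5. By inclusion-exclusion on dice exceeding 8: Σ_j (-1)^j C(5,j)·C(24-1-8j, 4) = C(5,0)·C(23,4) - C(5,1)·C(15,4) + C(5,2)·C(7,4) = 1·8855 - 5·1365 + 10·35 = 2380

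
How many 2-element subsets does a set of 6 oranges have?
C(6,2) = 6!/(2!×4!) = 15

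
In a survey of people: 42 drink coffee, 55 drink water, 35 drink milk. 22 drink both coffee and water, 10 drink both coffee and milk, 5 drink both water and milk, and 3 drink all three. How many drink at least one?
|A∪B∪C| = 42+55+35-22-10-5+3 = 98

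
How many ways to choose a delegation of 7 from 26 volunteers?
C(26,7) = 26!/(7!×19!) = 657800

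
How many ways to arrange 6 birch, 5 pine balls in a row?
11! / (6! × 5!) = 462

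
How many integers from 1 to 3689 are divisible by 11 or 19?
⌊3689/11⌋ + ⌊3689/19⌋ - ⌊3689/209⌋ = 335 + 194 - 17 = 512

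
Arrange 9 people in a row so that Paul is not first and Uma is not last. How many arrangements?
By inclusion-exclusion: 9! - 2×(9-1)! + (9-2)! = 362880 - 80640 + 5040 = 287280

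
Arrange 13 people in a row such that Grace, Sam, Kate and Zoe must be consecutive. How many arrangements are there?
Treat the 4 as one block: (13-4+1)! × 4! = 3628800 × 24 = 87091200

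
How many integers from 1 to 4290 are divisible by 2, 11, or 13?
⌊4290/2⌋+⌊4290/11⌋+⌊4290/13⌋ - ⌊4290/22⌋-⌊4290/26⌋-⌊4290/143⌋ + ⌊4290/286⌋ = 2145+390+330 - 195-165-30 + 15 = 2490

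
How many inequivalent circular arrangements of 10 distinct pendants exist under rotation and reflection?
(10-1)!/2 = 362880/2 = 181440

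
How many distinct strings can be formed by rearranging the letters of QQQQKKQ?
7! / (2! × 5!) = 21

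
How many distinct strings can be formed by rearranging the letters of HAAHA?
5! / (3! × 2!) = 10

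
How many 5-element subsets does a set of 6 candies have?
C(6,5) = 6!/(5!×1!) = 6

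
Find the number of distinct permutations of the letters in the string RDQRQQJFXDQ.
11! / (4! × 2! × 1! × 1! × 1! × 2!) = 415800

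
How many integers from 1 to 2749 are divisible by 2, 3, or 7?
⌊2749/2⌋+⌊2749/3⌋+⌊2749/7⌋ - ⌊2749/6⌋-⌊2749/14⌋-⌊2749/21⌋ + ⌊2749/42⌋ = 1374+916+392 - 458-196-130 + 65 = 1963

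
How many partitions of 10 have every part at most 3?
Let r_j(i) = number of partitions of i into parts ≤ j, for i = 0..10. r_1(i) = 1 for all i; r_j(i) = r_{j-1}(i) + r_j(i-j). Rows j = 2..3: ≤2: 1 1 2 2 3 3 4 4 5 5 6; ≤3: 1 1 2 3 4 5 7 8 10 12 14. r_3(10) = 14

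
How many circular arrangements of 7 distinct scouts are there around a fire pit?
Circular: fix one position, arrange the rest. (7-1)! = 720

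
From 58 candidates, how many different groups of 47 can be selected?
C(58,47) = 58!/(47!×11!) = 227692286640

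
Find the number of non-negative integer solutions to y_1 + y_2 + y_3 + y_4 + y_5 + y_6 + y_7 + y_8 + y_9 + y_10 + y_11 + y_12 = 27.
C(27+12-1, 12-1) = C(38, 11) = 1203322288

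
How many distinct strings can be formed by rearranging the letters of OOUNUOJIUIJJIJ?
14! / (3! × 3! × 1! × 3! × 4!) = 16816800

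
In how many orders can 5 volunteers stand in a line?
5! = 120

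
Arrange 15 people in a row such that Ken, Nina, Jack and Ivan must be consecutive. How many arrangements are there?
Treat the 4 as one block: (15-4+1)! × 4! = 479001600 × 24 = 11496038400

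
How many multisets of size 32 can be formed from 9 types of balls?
C(32+9-1, 9-1) = C(40, 8) = 76904685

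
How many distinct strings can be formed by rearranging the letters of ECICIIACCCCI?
12! / (1! × 1! × 6! × 4!) = 27720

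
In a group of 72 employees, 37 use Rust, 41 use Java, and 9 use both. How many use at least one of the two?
|A∪B| = |A| + |B| - |A∩B| = 37 + 41 - 9 = 69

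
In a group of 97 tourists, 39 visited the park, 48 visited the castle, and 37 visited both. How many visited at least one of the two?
|A∪B| = |A| + |B| - |A∩B| = 39 + 48 - 37 = 50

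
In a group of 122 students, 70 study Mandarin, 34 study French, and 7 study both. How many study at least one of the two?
|A∪B| = |A| + |B| - |A∩B| = 70 + 34 - 7 = 97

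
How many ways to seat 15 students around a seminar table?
Circular: fix one position, arrange the rest. (15-1)! = 87178291200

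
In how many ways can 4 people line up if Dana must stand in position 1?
Fix one position: (4-1)! = 6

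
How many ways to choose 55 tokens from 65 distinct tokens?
C(65,55) = 65!/(55!×10!) = 179013799328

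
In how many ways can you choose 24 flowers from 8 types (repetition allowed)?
C(24+8-1, 8-1) = C(31, 7) = 2629575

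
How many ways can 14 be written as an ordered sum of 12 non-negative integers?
C(14+12-1, 12-1) = C(25, 11) = 4457400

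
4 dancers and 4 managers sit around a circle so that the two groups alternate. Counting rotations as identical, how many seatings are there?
Fix one of the dancers: (4-1)! ways for the remaining dancers, × 4! ways for the managers = 6 × 24 = 144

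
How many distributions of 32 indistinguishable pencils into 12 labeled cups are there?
C(32+12-1, 12-1) = C(43, 11) = 5752004349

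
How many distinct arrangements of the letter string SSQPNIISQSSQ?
12! / (5! × 2! × 3! × 1! × 1!) = 332640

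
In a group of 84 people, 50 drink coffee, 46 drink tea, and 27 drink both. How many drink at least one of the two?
|A∪B| = |A| + |B| - |A∩B| = 50 + 46 - 27 = 69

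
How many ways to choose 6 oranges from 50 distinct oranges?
C(50,6) = 50!/(6!×44!) = 15890700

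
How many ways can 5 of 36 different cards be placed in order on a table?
P(36,5) = 36!/(36-5)! = 45239040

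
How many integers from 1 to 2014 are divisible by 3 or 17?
⌊2014/3⌋ + ⌊2014/17⌋ - ⌊2014/51⌋ = 671 + 118 - 39 = 750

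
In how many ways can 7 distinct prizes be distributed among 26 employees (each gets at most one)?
P(26,7) = 26!/(26-7)! = 3315312000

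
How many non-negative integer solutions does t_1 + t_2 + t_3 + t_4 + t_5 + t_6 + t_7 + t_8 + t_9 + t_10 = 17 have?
C(17+10-1, 10-1) = C(26, 9) = 3124550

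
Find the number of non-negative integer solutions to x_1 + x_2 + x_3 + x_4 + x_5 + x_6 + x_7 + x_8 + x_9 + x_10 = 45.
C(45+10-1, 10-1) = C(54, 9) = 5317936260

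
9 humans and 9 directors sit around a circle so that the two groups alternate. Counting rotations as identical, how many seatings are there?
Fix one of the humans: (9-1)! ways for the remaining humans, × 9! ways for the directors = 40320 × 362880 = 14631321600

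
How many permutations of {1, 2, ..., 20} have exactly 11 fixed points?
Choose the 11 fixed points C(20,11) = 167960, derange the rest: !9 = Σ_{j=0}^{9} (-1)^j·9!/j! = 362880 - 362880 + 181440 - 60480 + 15120 - 3024 + 504 - 72 + 9 - 1 = 133496. Product = 167960 × 133496 = 22421988160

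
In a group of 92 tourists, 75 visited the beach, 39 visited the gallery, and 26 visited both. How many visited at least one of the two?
|A∪B| = |A| + |B| - |A∩B| = 75 + 39 - 26 = 88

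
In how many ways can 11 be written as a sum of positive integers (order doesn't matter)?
Pentagonal recurrence p(n) = p(n-1) + p(n-2) - p(n-5) - p(n-7) + p(n-12) + p(n-15) - ... gives p(0..10) = 1, 1, 2, 3, 5, 7, 11, 15, 22, 30, 42. p(11) = p(10) + p(9) - p(6) - p(4) = 42 + 30 - 11 - 5 = 56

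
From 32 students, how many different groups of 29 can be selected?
C(32,29) = 32!/(29!×3!) = 4960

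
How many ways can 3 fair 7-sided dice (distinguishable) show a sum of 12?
Coefficient of x^12 in (x + x² + ... + x^7)^3. By inclusion-exclusion on dice exceeding 7: Σ_j (-1)^j C(3,j)·C(12-1-7j, 2) = C(3,0)·C(11,2) - C(3,1)·C(4,2) = 1·55 - 3·6 = 37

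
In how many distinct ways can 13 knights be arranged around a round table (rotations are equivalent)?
Circular: fix one position, arrange the rest. (13-1)! = 479001600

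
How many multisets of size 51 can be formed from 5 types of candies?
C(51+5-1, 5-1) = C(55, 4) = 341055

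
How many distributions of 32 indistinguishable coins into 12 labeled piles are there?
C(32+12-1, 12-1) = C(43, 11) = 5752004349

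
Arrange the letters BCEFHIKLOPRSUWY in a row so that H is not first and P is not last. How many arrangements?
By inclusion-exclusion: 15! - 2×(15-1)! + (15-2)! = 1307674368000 - 174356582400 + 6227020800 = 1139544806400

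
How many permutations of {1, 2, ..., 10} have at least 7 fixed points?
Exactly j fixed points: C(10,j)·!(10-j); sum over j ≥ 7 (derangement numbers via !m = (m-1)·(!(m-1) + !(m-2)): !0..!3 = 1, 0, 1, 2). Σ_{j=7}^{10} C(10,j)·!(10-j) = C(10,7)·!3 + C(10,8)·!2 + C(10,9)·!1 + C(10,10)·!0 = 120·2 + 45·1 + 10·0 + 1·1 = 286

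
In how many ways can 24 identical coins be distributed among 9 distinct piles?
C(24+9-1, 9-1) = C(32, 8) = 10518300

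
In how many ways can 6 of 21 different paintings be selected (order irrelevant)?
C(21,6) = 21!/(6!×15!) = 54264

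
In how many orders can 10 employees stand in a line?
10! = 3628800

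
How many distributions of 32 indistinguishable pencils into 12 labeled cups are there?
C(32+12-1, 12-1) = C(43, 11) = 5752004349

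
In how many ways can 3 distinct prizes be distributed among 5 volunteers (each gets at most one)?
P(5,3) = 5!/(5-3)! = 60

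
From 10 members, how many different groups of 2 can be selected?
C(10,2) = 10!/(2!×8!) = 45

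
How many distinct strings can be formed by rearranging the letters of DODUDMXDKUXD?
12! / (1! × 2! × 1! × 2! × 5! × 1!) = 997920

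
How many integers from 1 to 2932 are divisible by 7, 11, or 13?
⌊2932/7⌋+⌊2932/11⌋+⌊2932/13⌋ - ⌊2932/77⌋-⌊2932/91⌋-⌊2932/143⌋ + ⌊2932/1001⌋ = 418+266+225 - 38-32-20 + 2 = 821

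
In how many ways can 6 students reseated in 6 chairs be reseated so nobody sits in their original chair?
!6 = Σ_{j=0}^{6} (-1)^j·6!/j! = 720 - 720 + 360 - 120 + 30 - 6 + 1 = 265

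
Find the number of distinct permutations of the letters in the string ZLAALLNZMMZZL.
13! / (1! × 4! × 4! × 2! × 2!) = 2702700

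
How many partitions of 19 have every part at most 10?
Let r_j(i) = number of partitions of i into parts ≤ j, for i = 0..19. r_1(i) = 1 for all i; r_j(i) = r_{j-1}(i) + r_j(i-j). Rows j = 2..10: ≤2: 1 1 2 2 3 3 4 4 5 5 6 6 7 7 8 8 9 9 10 10; ≤3: 1 1 2 3 4 5 7 8 10 12 14 16 19 21 24 27 30 33 37 40; ≤4: 1 1 2 3 5 6 9 11 15 18 23 27 34 39 47 54 64 72 84 94; ≤5: 1 1 2 3 5 7 10 13 18 23 30 37 47 57 70 84 101 119 141 164; ≤6: 1 1 2 3 5 7 11 14 20 26 35 44 58 71 90 110 136 163 199 235; ≤7: 1 1 2 3 5 7 11 15 21 28 38 49 65 82 105 131 164 201 248 300; ≤8: 1 1 2 3 5 7 11 15 22 29 40 52 70 89 116 146 186 230 288 352; ≤9: 1 1 2 3 5 7 11 15 22 30 41 54 73 94 123 157 201 252 318 393; ≤10: 1 1 2 3 5 7 11 15 22 30 42 55 75 97 128 164 212 267 340 423. r_10(19) = 423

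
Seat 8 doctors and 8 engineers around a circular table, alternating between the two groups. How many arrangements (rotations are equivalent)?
Fix one of the doctors: (8-1)! ways for the remaining doctors, × 8! ways for the engineers = 5040 × 40320 = 203212800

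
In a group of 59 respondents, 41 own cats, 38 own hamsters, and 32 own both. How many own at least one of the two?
|A∪B| = |A| + |B| - |A∩B| = 41 + 38 - 32 = 47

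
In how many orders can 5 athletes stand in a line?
5! = 120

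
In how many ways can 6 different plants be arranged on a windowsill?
6! = 720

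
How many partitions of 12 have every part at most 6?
Let r_j(i) = number of partitions of i into parts ≤ j, for i = 0..12. r_1(i) = 1 for all i; r_j(i) = r_{j-1}(i) + r_j(i-j). Rows j = 2..6: ≤2: 1 1 2 2 3 3 4 4 5 5 6 6 7; ≤3: 1 1 2 3 4 5 7 8 10 12 14 16 19; ≤4: 1 1 2 3 5 6 9 11 15 18 23 27 34; ≤5: 1 1 2 3 5 7 10 13 18 23 30 37 47; ≤6: 1 1 2 3 5 7 11 14 20 26 35 44 58. r_6(12) = 58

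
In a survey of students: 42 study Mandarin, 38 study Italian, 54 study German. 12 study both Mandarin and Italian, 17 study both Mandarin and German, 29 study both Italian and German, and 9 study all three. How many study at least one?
|A∪B∪C| = 42+38+54-12-17-29+9 = 85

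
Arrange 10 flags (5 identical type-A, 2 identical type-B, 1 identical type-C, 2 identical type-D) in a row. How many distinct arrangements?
10! / (5! × 2! × 1! × 2!) = 7560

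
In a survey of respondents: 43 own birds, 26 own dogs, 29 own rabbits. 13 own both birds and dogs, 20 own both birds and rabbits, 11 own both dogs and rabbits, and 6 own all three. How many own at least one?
|A∪B∪C| = 43+26+29-13-20-11+6 = 60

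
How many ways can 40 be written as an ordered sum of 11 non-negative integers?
C(40+11-1, 11-1) = C(50, 10) = 10272278170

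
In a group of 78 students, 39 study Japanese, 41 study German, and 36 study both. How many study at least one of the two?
|A∪B| = |A| + |B| - |A∩B| = 39 + 41 - 36 = 44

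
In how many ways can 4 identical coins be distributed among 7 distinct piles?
C(4+7-1, 7-1) = C(10, 6) = 210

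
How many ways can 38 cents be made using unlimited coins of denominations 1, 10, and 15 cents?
Coefficient of x^38 in 1/(1-x^1) · 1/(1-x^10) · 1/(1-x^15). Case on j = number of 15-cent coins (j = 0..2); remainder r = 38 - 15j is made from {1,10} in ⌊r/10⌋+1 ways. r = 38, 23, 8 → 4 + 3 + 1 = 8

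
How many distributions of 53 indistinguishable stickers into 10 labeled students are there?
C(53+10-1, 10-1) = C(62, 9) = 20286591270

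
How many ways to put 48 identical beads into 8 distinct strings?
C(48+8-1, 8-1) = C(55, 7) = 202927725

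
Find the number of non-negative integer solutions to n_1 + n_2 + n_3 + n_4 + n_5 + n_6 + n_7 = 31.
C(31+7-1, 7-1) = C(37, 6) = 2324784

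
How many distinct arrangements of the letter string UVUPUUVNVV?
10! / (4! × 4! × 1! × 1!) = 6300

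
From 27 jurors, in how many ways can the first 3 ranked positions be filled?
P(27,3) = 27!/(27-3)! = 17550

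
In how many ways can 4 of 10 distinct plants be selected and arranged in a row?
P(10,4) = 10!/(10-4)! = 5040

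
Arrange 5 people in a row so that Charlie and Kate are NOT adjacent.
Total - adjacent = 5! - (5-1)!×2 = 120 - 48 = 72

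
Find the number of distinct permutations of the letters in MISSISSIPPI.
11! / (1! × 4! × 4! × 2!) = 34650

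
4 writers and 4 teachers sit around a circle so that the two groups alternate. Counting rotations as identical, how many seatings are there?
Fix one of the writers: (4-1)! ways for the remaining writers, × 4! ways for the teachers = 6 × 24 = 144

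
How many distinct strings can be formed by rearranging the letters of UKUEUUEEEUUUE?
13! / (1! × 7! × 5!) = 10296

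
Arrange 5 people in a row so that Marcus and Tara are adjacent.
Treat as block: (5-1)! × 2! = 24 × 2 = 48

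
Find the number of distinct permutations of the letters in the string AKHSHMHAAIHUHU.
14! / (1! × 1! × 3! × 2! × 5! × 1! × 1!) = 60540480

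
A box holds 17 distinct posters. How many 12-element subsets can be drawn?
C(17,12) = 17!/(12!×5!) = 6188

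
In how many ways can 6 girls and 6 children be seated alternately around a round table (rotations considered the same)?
Fix one of the girls: (6-1)! ways for the remaining girls, × 6! ways for the children = 120 × 720 = 86400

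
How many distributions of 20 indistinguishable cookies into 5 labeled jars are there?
C(20+5-1, 5-1) = C(24, 4) = 10626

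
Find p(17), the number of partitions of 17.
Pentagonal recurrence p(n) = p(n-1) + p(n-2) - p(n-5) - p(n-7) + p(n-12) + p(n-15) - ... gives p(0..16) = 1, 1, 2, 3, 5, 7, 11, 15, 22, 30, 42, 56, 77, 101, 135, 176, 231. p(17) = p(16) + p(15) - p(12) - p(10) + p(5) + p(2) = 231 + 176 - 77 - 42 + 7 + 2 = 297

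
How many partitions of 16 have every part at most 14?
Let r_j(i) = number of partitions of i into parts ≤ j, for i = 0..16. r_1(i) = 1 for all i; r_j(i) = r_{j-1}(i) + r_j(i-j). Rows j = 2..14: ≤2: 1 1 2 2 3 3 4 4 5 5 6 6 7 7 8 8 9; ≤3: 1 1 2 3 4 5 7 8 10 12 14 16 19 21 24 27 30; ≤4: 1 1 2 3 5 6 9 11 15 18 23 27 34 39 47 54 64; ≤5: 1 1 2 3 5 7 10 13 18 23 30 37 47 57 70 84 101; ≤6: 1 1 2 3 5 7 11 14 20 26 35 44 58 71 90 110 136; ≤7: 1 1 2 3 5 7 11 15 21 28 38 49 65 82 105 131 164; ≤8: 1 1 2 3 5 7 11 15 22 29 40 52 70 89 116 146 186; ≤9: 1 1 2 3 5 7 11 15 22 30 41 54 73 94 123 157 201; ≤10: 1 1 2 3 5 7 11 15 22 30 42 55 75 97 128 164 212; ≤11: 1 1 2 3 5 7 11 15 22 30 42 56 76 99 131 169 219; ≤12: 1 1 2 3 5 7 11 15 22 30 42 56 77 100 133 172 224; ≤13: 1 1 2 3 5 7 11 15 22 30 42 56 77 101 134 174 227; ≤14: 1 1 2 3 5 7 11 15 22 30 42 56 77 101 135 175 229. r_14(16) = 229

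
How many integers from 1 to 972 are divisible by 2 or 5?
⌊972/2⌋ + ⌊972/5⌋ - ⌊972/10⌋ = 486 + 194 - 97 = 583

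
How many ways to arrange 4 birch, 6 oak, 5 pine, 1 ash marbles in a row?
16! / (4! × 6! × 5! × 1!) = 10090080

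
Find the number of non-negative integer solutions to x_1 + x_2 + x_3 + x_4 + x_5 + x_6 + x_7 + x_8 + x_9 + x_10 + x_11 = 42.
C(42+11-1, 11-1) = C(52, 10) = 15820024220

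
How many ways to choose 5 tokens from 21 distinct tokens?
C(21,5) = 21!/(5!×16!) = 20349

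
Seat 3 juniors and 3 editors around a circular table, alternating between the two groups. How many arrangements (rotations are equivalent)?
Fix one of the juniors: (3-1)! ways for the remaining juniors, × 3! ways for the editors = 2 × 6 = 12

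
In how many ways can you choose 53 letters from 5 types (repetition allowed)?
C(53+5-1, 5-1) = C(57, 4) = 395010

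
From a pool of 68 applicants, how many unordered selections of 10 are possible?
C(68,10) = 68!/(10!×58!) = 290752384208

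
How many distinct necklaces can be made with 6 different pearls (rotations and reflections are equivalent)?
(6-1)!/2 = 120/2 = 60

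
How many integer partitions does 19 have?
Pentagonal recurrence p(n) = p(n-1) + p(n-2) - p(n-5) - p(n-7) + p(n-12) + p(n-15) - ... gives p(0..18) = 1, 1, 2, 3, 5, 7, 11, 15, 22, 30, 42, 56, 77, 101, 135, 176, 231, 297, 385. p(19) = p(18) + p(17) - p(14) - p(12) + p(7) + p(4) = 385 + 297 - 135 - 77 + 15 + 5 = 490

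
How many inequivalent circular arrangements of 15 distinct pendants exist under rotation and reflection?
(15-1)!/2 = 87178291200/2 = 43589145600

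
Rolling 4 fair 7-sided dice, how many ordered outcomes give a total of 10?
Coefficient of x^10 in (x + x² + ... + x^7)^4. By inclusion-exclusion on dice exceeding 7: Σ_j (-1)^j C(4,j)·C(10-1-7j, 3) = C(4,0)·C(9,3) = 1·84 = 84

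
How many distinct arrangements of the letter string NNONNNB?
7! / (5! × 1! × 1!) = 42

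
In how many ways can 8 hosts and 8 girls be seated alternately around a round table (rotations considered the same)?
Fix one of the hosts: (8-1)! ways for the remaining hosts, × 8! ways for the girls = 5040 × 40320 = 203212800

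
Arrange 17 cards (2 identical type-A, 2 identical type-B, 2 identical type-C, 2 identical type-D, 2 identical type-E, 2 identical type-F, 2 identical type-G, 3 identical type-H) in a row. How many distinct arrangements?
17! / (2! × 2! × 2! × 2! × 2! × 2! × 2! × 3!) = 463134672000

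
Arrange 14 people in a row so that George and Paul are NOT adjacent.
Total - adjacent = 14! - (14-1)!×2 = 87178291200 - 12454041600 = 74724249600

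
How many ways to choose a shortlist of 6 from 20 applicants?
C(20,6) = 20!/(6!×14!) = 38760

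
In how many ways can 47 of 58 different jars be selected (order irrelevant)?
C(58,47) = 58!/(47!×11!) = 227692286640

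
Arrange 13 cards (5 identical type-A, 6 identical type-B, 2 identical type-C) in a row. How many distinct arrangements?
13! / (5! × 6! × 2!) = 36036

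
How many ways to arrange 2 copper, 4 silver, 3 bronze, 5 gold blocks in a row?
14! / (2! × 4! × 3! × 5!) = 2522520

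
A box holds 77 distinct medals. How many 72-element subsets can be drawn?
C(77,72) = 77!/(72!×5!) = 19757815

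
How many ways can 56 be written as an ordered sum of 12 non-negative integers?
C(56+12-1, 12-1) = C(67, 11) = 1285063345176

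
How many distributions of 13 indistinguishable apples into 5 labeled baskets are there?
C(13+5-1, 5-1) = C(17, 4) = 2380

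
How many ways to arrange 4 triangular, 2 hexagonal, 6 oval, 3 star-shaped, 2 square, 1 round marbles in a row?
18! / (4! × 2! × 6! × 3! × 2! × 1!) = 15437822400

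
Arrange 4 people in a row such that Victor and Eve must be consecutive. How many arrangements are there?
Treat the 2 as one block: (4-2+1)! × 2! = 6 × 2 = 12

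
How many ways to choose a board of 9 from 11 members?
C(11,9) = 11!/(9!×2!) = 55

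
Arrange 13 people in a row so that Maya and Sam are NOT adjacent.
Total - adjacent = 13! - (13-1)!×2 = 6227020800 - 958003200 = 5269017600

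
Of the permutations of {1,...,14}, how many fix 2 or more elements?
Exactly j fixed points: C(14,j)·!(14-j); sum over j ≥ 2 (derangement numbers via !m = (m-1)·(!(m-1) + !(m-2)): !0..!12 = 1, 0, 1, 2, 9, 44, 265, 1854, 14833, 133496, 1334961, 14684570, 176214841). Σ_{j=2}^{14} C(14,j)·!(14-j) = C(14,2)·!12 + C(14,3)·!11 + C(14,4)·!10 + C(14,5)·!9 + C(14,6)·!8 + C(14,7)·!7 + C(14,8)·!6 + C(14,9)·!5 + C(14,10)·!4 + C(14,11)·!3 + C(14,12)·!2 + C(14,13)·!1 + C(14,14)·!0 = 91·176214841 + 364·14684570 + 1001·1334961 + 2002·133496 + 3003·14833 + 3432·1854 + 3003·265 + 2002·44 + 1001·9 + 364·2 + 91·1 + 14·0 + 1·1 = 23036089103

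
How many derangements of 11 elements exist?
!11 = Σ_{j=0}^{11} (-1)^j·11!/j! = 39916800 - 39916800 + 19958400 - 6652800 + 1663200 - 332640 + 55440 - 7920 + 990 - 110 + 11 - 1 = 14684570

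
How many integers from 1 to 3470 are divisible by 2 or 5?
⌊3470/2⌋ + ⌊3470/5⌋ - ⌊3470/10⌋ = 1735 + 694 - 347 = 2082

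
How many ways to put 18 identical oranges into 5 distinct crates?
C(18+5-1, 5-1) = C(22, 4) = 7315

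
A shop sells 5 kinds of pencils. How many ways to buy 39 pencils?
C(39+5-1, 5-1) = C(43, 4) = 123410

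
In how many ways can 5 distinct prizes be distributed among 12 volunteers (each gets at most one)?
P(12,5) = 12!/(12-5)! = 95040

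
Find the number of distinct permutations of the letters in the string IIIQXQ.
6! / (3! × 1! × 2!) = 60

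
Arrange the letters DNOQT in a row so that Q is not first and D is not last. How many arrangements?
By inclusion-exclusion: 5! - 2×(5-1)! + (5-2)! = 120 - 48 + 6 = 78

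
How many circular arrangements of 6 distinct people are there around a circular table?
Circular: fix one position, arrange the rest. (6-1)! = 120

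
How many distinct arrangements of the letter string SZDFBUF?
7! / (1! × 1! × 1! × 1! × 1! × 2!) = 2520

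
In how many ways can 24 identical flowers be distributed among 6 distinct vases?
C(24+6-1, 6-1) = C(29, 5) = 118755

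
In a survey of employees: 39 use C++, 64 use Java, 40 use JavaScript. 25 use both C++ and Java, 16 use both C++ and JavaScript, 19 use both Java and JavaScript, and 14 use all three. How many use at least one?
|A∪B∪C| = 39+64+40-25-16-19+14 = 97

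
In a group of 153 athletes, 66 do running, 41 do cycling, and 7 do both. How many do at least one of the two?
|A∪B| = |A| + |B| - |A∩B| = 66 + 41 - 7 = 100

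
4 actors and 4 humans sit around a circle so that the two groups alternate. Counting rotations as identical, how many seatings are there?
Fix one of the actors: (4-1)! ways for the remaining actors, × 4! ways for the humans = 6 × 24 = 144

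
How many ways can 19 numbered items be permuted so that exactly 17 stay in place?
Choose the 17 fixed points C(19,17) = 171, derange the rest: !2 = Σ_{j=0}^{2} (-1)^j·2!/j! = 2 - 2 + 1 = 1. Product = 171 × 1 = 171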